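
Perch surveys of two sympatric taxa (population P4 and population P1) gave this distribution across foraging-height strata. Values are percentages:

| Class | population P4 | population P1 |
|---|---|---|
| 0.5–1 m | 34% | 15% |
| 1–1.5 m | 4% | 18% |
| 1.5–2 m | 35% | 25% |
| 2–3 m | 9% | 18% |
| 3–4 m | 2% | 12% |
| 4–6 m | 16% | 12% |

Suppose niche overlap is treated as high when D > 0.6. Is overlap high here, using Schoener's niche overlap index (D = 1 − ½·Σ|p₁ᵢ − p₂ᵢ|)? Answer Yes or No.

Yes

Convert percentages to proportions (divide by 100).
Σ|p₁ᵢ − p₂ᵢ| = 0.19 + 0.14 + 0.10 + 0.09 + 0.10 + 0.04 = 0.66
D = 1 − ½ × 0.66 = 1 − 0.330 = 0.6700
D = 0.6700 > 0.6 → Yes.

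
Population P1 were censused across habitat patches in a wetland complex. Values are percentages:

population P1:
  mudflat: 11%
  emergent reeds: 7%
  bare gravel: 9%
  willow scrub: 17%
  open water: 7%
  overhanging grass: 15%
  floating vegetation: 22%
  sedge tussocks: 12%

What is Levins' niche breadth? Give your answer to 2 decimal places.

Convert percentages to proportions (divide by 100).
Σpᵢ² = 0.11² + 0.07² + 0.09² + 0.17² + 0.07² + 0.15² + 0.22² + 0.12² = 0.0121 + 0.0049 + 0.0081 + 0.0289 + 0.0049 + 0.0225 + 0.0484 + 0.0144 = 0.1442
B = 1 / 0.1442 = 6.9348

6.93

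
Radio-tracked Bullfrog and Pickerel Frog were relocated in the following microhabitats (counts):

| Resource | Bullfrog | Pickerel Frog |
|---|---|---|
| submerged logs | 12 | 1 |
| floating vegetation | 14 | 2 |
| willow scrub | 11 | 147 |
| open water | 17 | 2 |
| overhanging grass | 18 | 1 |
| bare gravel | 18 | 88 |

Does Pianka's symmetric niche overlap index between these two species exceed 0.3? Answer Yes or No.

Proportions for Bullfrog (n=90): 12/90=0.1333, 14/90=0.1556, 11/90=0.1222, 17/90=0.1889, 18/90=0.2000, 18/90=0.2000
Proportions for Pickerel Frog (n=241): 1/241=0.0041, 2/241=0.0083, 147/241=0.6100, 2/241=0.0083, 1/241=0.0041, 88/241=0.3651
Σ p₁ᵢp₂ᵢ = 0.000547 + 0.001291 + 0.074542 + 0.001568 + 0.000820 + 0.073020 = 0.151788
Σp_1ᵢ² = 0.1333² + 0.1556² + 0.1222² + 0.1889² + 0.2000² + 0.2000² = 0.017769 + 0.024211 + 0.014933 + 0.035683 + 0.040000 + 0.040000 = 0.172596
Σp_2ᵢ² = 0.0041² + 0.0083² + 0.6100² + 0.0083² + 0.0041² + 0.3651² = 0.000017 + 0.000069 + 0.372100 + 0.000069 + 0.000017 + 0.133298 = 0.505570
O = 0.151788 / √(0.172596 × 0.505570) = 0.151788 / 0.2953970 = 0.5138
O = 0.5138 > 0.3 → Yes.

Yes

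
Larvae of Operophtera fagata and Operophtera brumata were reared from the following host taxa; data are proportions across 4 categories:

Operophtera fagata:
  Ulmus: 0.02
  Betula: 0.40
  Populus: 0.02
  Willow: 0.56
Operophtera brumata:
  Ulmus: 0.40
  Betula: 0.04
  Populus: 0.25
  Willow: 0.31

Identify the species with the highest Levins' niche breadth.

Operophtera brumata

Σp_fagaᵢ² = 0.02² + 0.40² + 0.02² + 0.56² = 0.0004 + 0.1600 + 0.0004 + 0.3136 = 0.4744
B_faga = 1 / 0.4744 = 2.1079
Σp_brumᵢ² = 0.40² + 0.04² + 0.25² + 0.31² = 0.1600 + 0.0016 + 0.0625 + 0.0961 = 0.3202
B_brum = 1 / 0.3202 = 3.1230
Highest B → broadest niche (most generalist): Operophtera brumata (B = 3.12).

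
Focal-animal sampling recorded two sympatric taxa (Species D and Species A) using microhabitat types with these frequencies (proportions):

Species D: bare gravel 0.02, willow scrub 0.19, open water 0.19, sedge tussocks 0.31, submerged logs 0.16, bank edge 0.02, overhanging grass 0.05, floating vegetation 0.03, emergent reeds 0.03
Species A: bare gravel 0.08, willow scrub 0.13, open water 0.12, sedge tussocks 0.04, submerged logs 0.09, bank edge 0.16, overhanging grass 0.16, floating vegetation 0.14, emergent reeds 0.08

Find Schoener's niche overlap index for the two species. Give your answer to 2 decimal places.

Σ|p₁ᵢ − p₂ᵢ| = 0.06 + 0.06 + 0.07 + 0.27 + 0.07 + 0.14 + 0.11 + 0.11 + 0.05 = 0.94
D = 1 − ½ × 0.94 = 1 − 0.470 = 0.5300

0.53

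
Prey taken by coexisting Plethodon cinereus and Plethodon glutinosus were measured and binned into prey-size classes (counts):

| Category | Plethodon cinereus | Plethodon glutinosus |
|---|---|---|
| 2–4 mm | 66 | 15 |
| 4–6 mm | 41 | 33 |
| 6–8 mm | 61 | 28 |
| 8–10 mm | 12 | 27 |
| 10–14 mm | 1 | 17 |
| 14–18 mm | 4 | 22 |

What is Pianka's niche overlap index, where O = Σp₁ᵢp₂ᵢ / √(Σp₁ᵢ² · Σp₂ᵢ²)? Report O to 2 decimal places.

0.75

Proportions for Plethodon cinereus (n=185): 66/185=0.3568, 41/185=0.2216, 61/185=0.3297, 12/185=0.0649, 1/185=0.0054, 4/185=0.0216
Proportions for Plethodon glutinosus (n=142): 15/142=0.1056, 33/142=0.2324, 28/142=0.1972, 27/142=0.1901, 17/142=0.1197, 22/142=0.1549
Σ p₁ᵢp₂ᵢ = 0.037678 + 0.051500 + 0.065017 + 0.012337 + 0.000646 + 0.003346 = 0.170524
Σp_1ᵢ² = 0.3568² + 0.2216² + 0.3297² + 0.0649² + 0.0054² + 0.0216² = 0.127306 + 0.049107 + 0.108702 + 0.004212 + 0.000029 + 0.000467 = 0.289823
Σp_2ᵢ² = 0.1056² + 0.2324² + 0.1972² + 0.1901² + 0.1197² + 0.1549² = 0.011151 + 0.054010 + 0.038888 + 0.036138 + 0.014328 + 0.023994 = 0.178509
O = 0.170524 / √(0.289823 × 0.178509) = 0.170524 / 0.2274555 = 0.7497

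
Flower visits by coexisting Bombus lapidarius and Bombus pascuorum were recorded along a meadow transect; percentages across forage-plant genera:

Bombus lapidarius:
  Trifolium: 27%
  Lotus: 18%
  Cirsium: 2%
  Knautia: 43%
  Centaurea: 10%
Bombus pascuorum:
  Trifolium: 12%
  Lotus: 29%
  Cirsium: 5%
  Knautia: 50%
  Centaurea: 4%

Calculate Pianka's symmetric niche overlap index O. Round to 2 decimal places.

0.94

Convert percentages to proportions (divide by 100).
Σ p₁ᵢp₂ᵢ = 0.0324 + 0.0522 + 0.0010 + 0.2150 + 0.0040 = 0.3046
Σp_1ᵢ² = 0.27² + 0.18² + 0.02² + 0.43² + 0.10² = 0.0729 + 0.0324 + 0.0004 + 0.1849 + 0.0100 = 0.3006
Σp_2ᵢ² = 0.12² + 0.29² + 0.05² + 0.50² + 0.04² = 0.0144 + 0.0841 + 0.0025 + 0.2500 + 0.0016 = 0.3526
O = 0.3046 / √(0.3006 × 0.3526) = 0.3046 / 0.32556 = 0.9356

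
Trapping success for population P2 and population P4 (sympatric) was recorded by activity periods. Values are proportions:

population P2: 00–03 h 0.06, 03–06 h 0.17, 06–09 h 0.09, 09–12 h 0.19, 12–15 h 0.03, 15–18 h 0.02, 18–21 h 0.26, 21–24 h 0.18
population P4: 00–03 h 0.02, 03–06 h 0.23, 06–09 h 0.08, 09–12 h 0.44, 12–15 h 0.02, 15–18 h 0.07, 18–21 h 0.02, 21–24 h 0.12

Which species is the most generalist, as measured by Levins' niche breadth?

Σp_P2ᵢ² = 0.06² + 0.17² + 0.09² + 0.19² + 0.03² + 0.02² + 0.26² + 0.18² = 0.0036 + 0.0289 + 0.0081 + 0.0361 + 0.0009 + 0.0004 + 0.0676 + 0.0324 = 0.1780
B_P2 = 1 / 0.1780 = 5.6180
Σp_P4ᵢ² = 0.02² + 0.23² + 0.08² + 0.44² + 0.02² + 0.07² + 0.02² + 0.12² = 0.0004 + 0.0529 + 0.0064 + 0.1936 + 0.0004 + 0.0049 + 0.0004 + 0.0144 = 0.2734
B_P4 = 1 / 0.2734 = 3.6576
Highest B → broadest niche (most generalist): population P2 (B = 5.62).

population P2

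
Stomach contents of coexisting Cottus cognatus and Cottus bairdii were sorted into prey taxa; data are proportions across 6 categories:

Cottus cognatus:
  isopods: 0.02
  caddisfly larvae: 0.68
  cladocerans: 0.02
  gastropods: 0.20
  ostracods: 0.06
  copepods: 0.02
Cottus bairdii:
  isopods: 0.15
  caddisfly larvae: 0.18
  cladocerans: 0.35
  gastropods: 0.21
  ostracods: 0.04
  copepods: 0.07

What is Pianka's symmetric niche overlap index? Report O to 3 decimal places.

Σ p₁ᵢp₂ᵢ = 0.0030 + 0.1224 + 0.0070 + 0.0420 + 0.0024 + 0.0014 = 0.1782
Σp_1ᵢ² = 0.02² + 0.68² + 0.02² + 0.20² + 0.06² + 0.02² = 0.0004 + 0.4624 + 0.0004 + 0.0400 + 0.0036 + 0.0004 = 0.5072
Σp_2ᵢ² = 0.15² + 0.18² + 0.35² + 0.21² + 0.04² + 0.07² = 0.0225 + 0.0324 + 0.1225 + 0.0441 + 0.0016 + 0.0049 = 0.2280
O = 0.1782 / √(0.5072 × 0.2280) = 0.1782 / 0.340061 = 0.52402

0.524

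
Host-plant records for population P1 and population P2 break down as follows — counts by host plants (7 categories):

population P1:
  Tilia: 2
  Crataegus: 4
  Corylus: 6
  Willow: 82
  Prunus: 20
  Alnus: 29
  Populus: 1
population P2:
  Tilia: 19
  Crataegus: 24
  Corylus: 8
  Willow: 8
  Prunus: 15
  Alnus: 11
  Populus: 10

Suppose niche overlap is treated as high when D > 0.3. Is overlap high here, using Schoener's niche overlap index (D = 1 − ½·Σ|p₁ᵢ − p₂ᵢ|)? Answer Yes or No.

Yes

Proportions for population P1 (n=144): 2/144=0.0139, 4/144=0.0278, 6/144=0.0417, 82/144=0.5694, 20/144=0.1389, 29/144=0.2014, 1/144=0.0069
Proportions for population P2 (n=95): 19/95=0.2000, 24/95=0.2526, 8/95=0.0842, 8/95=0.0842, 15/95=0.1579, 11/95=0.1158, 10/95=0.1053
Σ|p₁ᵢ − p₂ᵢ| = 0.1861 + 0.2248 + 0.0425 + 0.4852 + 0.0190 + 0.0856 + 0.0984 = 1.1416
D = 1 − ½ × 1.1416 = 1 − 0.57080 = 0.42920
D = 0.42920 > 0.3 → Yes.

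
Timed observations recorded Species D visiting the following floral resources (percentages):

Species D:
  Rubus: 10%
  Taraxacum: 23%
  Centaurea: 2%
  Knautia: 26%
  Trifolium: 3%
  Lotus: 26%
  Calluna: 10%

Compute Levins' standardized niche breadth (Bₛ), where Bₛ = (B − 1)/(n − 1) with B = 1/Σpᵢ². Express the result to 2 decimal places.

0.63

Convert percentages to proportions (divide by 100).
Σpᵢ² = 0.10² + 0.23² + 0.02² + 0.26² + 0.03² + 0.26² + 0.10² = 0.0100 + 0.0529 + 0.0004 + 0.0676 + 0.0009 + 0.0676 + 0.0100 = 0.2094
B = 1 / 0.2094 = 4.7755
Bₛ = (B − 1)/(n − 1) = (4.7755 − 1)/(7 − 1) = 3.7755/6 = 0.6293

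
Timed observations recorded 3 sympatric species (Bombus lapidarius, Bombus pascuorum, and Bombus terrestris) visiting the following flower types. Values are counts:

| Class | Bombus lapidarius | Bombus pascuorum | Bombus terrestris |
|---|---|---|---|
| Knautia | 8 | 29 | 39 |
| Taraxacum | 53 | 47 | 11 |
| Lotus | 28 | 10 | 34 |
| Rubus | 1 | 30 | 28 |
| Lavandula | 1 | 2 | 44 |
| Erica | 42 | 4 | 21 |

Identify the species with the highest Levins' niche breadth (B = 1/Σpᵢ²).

Bombus terrestris

Proportions for Bombus lapidarius (n=133): 8/133=0.0602, 53/133=0.3985, 28/133=0.2105, 1/133=0.0075, 1/133=0.0075, 42/133=0.3158
Proportions for Bombus pascuorum (n=122): 29/122=0.2377, 47/122=0.3852, 10/122=0.0820, 30/122=0.2459, 2/122=0.0164, 4/122=0.0328
Proportions for Bombus terrestris (n=177): 39/177=0.2203, 11/177=0.0621, 34/177=0.1921, 28/177=0.1582, 44/177=0.2486, 21/177=0.1186
Σp_lapiᵢ² = 0.0602² + 0.3985² + 0.2105² + 0.0075² + 0.0075² + 0.3158² = 0.003624 + 0.158802 + 0.044310 + 0.000056 + 0.000056 + 0.099730 = 0.306578
B_lapi = 1 / 0.306578 = 3.2618
Σp_pascᵢ² = 0.2377² + 0.3852² + 0.0820² + 0.2459² + 0.0164² + 0.0328² = 0.056501 + 0.148379 + 0.006724 + 0.060467 + 0.000269 + 0.001076 = 0.273416
B_pasc = 1 / 0.273416 = 3.6574
Σp_terrᵢ² = 0.2203² + 0.0621² + 0.1921² + 0.1582² + 0.2486² + 0.1186² = 0.048532 + 0.003856 + 0.036902 + 0.025027 + 0.061802 + 0.014066 = 0.190185
B_terr = 1 / 0.190185 = 5.2580
Highest B → broadest niche (most generalist): Bombus terrestris (B = 5.26).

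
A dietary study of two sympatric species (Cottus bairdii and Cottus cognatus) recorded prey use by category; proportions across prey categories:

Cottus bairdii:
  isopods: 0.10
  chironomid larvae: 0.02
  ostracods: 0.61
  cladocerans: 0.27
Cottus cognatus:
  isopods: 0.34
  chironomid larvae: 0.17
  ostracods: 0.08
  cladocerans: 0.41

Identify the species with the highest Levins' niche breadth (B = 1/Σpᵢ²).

Cottus cognatus

Σp_bairᵢ² = 0.10² + 0.02² + 0.61² + 0.27² = 0.0100 + 0.0004 + 0.3721 + 0.0729 = 0.4554
B_bair = 1 / 0.4554 = 2.1959
Σp_cognᵢ² = 0.34² + 0.17² + 0.08² + 0.41² = 0.1156 + 0.0289 + 0.0064 + 0.1681 = 0.3190
B_cogn = 1 / 0.3190 = 3.1348
Highest B → broadest niche (most generalist): Cottus cognatus (B = 3.13).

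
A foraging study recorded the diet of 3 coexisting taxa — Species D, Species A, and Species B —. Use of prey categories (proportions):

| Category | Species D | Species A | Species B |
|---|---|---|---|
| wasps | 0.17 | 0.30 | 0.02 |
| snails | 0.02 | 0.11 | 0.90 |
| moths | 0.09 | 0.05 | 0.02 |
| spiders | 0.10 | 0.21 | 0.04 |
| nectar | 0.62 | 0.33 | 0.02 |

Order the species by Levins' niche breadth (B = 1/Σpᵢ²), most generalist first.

Species A > Species D > Species B

Σp_Dᵢ² = 0.17² + 0.02² + 0.09² + 0.10² + 0.62² = 0.0289 + 0.0004 + 0.0081 + 0.0100 + 0.3844 = 0.4318
B_D = 1 / 0.4318 = 2.3159
Σp_Aᵢ² = 0.30² + 0.11² + 0.05² + 0.21² + 0.33² = 0.0900 + 0.0121 + 0.0025 + 0.0441 + 0.1089 = 0.2576
B_A = 1 / 0.2576 = 3.8820
Σp_Bᵢ² = 0.02² + 0.90² + 0.02² + 0.04² + 0.02² = 0.0004 + 0.8100 + 0.0004 + 0.0016 + 0.0004 = 0.8128
B_B = 1 / 0.8128 = 1.2303
Ranking by B (broadest → narrowest): Species A (3.88) > Species D (2.32) > Species B (1.23)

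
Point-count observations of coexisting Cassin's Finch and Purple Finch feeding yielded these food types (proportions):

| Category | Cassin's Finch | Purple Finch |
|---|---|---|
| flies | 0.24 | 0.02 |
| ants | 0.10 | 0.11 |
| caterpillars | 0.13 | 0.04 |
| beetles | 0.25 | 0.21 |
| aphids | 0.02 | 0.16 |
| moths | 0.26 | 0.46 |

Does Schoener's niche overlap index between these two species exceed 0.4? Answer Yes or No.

Σ|p₁ᵢ − p₂ᵢ| = 0.22 + 0.01 + 0.09 + 0.04 + 0.14 + 0.20 = 0.70
D = 1 − ½ × 0.70 = 1 − 0.350 = 0.6500
D = 0.6500 > 0.4 → Yes.

Yes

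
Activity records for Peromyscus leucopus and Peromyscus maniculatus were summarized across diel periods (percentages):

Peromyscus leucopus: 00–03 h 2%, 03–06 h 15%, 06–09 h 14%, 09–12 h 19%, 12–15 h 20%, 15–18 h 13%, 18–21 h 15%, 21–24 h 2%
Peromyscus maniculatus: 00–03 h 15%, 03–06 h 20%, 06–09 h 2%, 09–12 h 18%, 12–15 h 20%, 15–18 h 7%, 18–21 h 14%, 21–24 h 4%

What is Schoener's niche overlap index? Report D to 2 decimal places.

Convert percentages to proportions (divide by 100).
Σ|p₁ᵢ − p₂ᵢ| = 0.13 + 0.05 + 0.12 + 0.01 + 0.00 + 0.06 + 0.01 + 0.02 = 0.40
D = 1 − ½ × 0.40 = 1 − 0.200 = 0.8000

0.80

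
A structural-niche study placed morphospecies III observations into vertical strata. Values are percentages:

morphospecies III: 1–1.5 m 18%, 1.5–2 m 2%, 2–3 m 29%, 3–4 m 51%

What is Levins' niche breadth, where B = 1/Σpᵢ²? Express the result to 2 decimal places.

Convert percentages to proportions (divide by 100).
Σpᵢ² = 0.18² + 0.02² + 0.29² + 0.51² = 0.0324 + 0.0004 + 0.0841 + 0.2601 = 0.3770
B = 1 / 0.3770 = 2.6525

2.65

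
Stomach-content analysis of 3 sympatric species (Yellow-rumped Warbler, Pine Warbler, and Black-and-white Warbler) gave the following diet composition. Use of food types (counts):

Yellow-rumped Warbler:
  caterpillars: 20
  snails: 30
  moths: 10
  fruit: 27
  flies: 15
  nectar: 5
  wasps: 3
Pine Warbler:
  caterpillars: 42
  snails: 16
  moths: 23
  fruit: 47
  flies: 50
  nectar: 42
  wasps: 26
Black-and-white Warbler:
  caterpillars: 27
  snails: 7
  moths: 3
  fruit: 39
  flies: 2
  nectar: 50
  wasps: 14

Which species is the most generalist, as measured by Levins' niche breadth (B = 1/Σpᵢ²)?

Pine Warbler

Proportions for Yellow-rumped Warbler (n=110): 20/110=0.1818, 30/110=0.2727, 10/110=0.0909, 27/110=0.2455, 15/110=0.1364, 5/110=0.0455, 3/110=0.0273
Proportions for Pine Warbler (n=246): 42/246=0.1707, 16/246=0.0650, 23/246=0.0935, 47/246=0.1911, 50/246=0.2033, 42/246=0.1707, 26/246=0.1057
Proportions for Black-and-white Warbler (n=142): 27/142=0.1901, 7/142=0.0493, 3/142=0.0211, 39/142=0.2746, 2/142=0.0141, 50/142=0.3521, 14/142=0.0986
Σp_Yellᵢ² = 0.1818² + 0.2727² + 0.0909² + 0.2455² + 0.1364² + 0.0455² + 0.0273² = 0.033051 + 0.074365 + 0.008263 + 0.060270 + 0.018605 + 0.002070 + 0.000745 = 0.197369
B_Yell = 1 / 0.197369 = 5.0667
Σp_Pineᵢ² = 0.1707² + 0.0650² + 0.0935² + 0.1911² + 0.2033² + 0.1707² + 0.1057² = 0.029138 + 0.004225 + 0.008742 + 0.036519 + 0.041331 + 0.029138 + 0.011172 = 0.160265
B_Pine = 1 / 0.160265 = 6.2397
Σp_Blacᵢ² = 0.1901² + 0.0493² + 0.0211² + 0.2746² + 0.0141² + 0.3521² + 0.0986² = 0.036138 + 0.002430 + 0.000445 + 0.075405 + 0.000199 + 0.123974 + 0.009722 = 0.248313
B_Blac = 1 / 0.248313 = 4.0272
Highest B → broadest niche (most generalist): Pine Warbler (B = 6.24).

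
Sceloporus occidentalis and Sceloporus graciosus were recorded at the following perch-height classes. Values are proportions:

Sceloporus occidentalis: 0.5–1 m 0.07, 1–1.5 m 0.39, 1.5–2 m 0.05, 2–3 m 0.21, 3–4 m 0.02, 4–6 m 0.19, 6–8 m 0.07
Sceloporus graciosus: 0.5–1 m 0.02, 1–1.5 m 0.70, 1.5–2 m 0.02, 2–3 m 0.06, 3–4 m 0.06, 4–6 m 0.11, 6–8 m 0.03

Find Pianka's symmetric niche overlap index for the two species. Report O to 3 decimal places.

Σ p₁ᵢp₂ᵢ = 0.0014 + 0.2730 + 0.0010 + 0.0126 + 0.0012 + 0.0209 + 0.0021 = 0.3122
Σp_1ᵢ² = 0.07² + 0.39² + 0.05² + 0.21² + 0.02² + 0.19² + 0.07² = 0.0049 + 0.1521 + 0.0025 + 0.0441 + 0.0004 + 0.0361 + 0.0049 = 0.2450
Σp_2ᵢ² = 0.02² + 0.70² + 0.02² + 0.06² + 0.06² + 0.11² + 0.03² = 0.0004 + 0.4900 + 0.0004 + 0.0036 + 0.0036 + 0.0121 + 0.0009 = 0.5110
O = 0.3122 / √(0.2450 × 0.5110) = 0.3122 / 0.353829 = 0.88235

0.882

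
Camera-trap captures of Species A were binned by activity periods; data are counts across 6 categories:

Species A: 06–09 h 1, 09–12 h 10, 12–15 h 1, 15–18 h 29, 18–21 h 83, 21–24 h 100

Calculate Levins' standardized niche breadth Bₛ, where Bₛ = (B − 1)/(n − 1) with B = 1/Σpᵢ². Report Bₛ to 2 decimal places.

Proportions for Species A (n=224): 1/224=0.0045, 10/224=0.0446, 1/224=0.0045, 29/224=0.1295, 83/224=0.3705, 100/224=0.4464
Σpᵢ² = 0.0045² + 0.0446² + 0.0045² + 0.1295² + 0.3705² + 0.4464² = 0.000020 + 0.001989 + 0.000020 + 0.016770 + 0.137270 + 0.199273 = 0.355342
B = 1 / 0.355342 = 2.8142
Bₛ = (B − 1)/(n − 1) = (2.8142 − 1)/(6 − 1) = 1.8142/5 = 0.3628

0.36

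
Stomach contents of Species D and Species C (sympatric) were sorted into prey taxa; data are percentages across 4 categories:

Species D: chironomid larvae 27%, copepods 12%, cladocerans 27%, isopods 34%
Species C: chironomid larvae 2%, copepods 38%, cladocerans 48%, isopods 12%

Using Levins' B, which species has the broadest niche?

Species D

Convert percentages to proportions (divide by 100).
Σp_Dᵢ² = 0.27² + 0.12² + 0.27² + 0.34² = 0.0729 + 0.0144 + 0.0729 + 0.1156 = 0.2758
B_D = 1 / 0.2758 = 3.6258
Σp_Cᵢ² = 0.02² + 0.38² + 0.48² + 0.12² = 0.0004 + 0.1444 + 0.2304 + 0.0144 = 0.3896
B_C = 1 / 0.3896 = 2.5667
Highest B → broadest niche (most generalist): Species D (B = 3.63).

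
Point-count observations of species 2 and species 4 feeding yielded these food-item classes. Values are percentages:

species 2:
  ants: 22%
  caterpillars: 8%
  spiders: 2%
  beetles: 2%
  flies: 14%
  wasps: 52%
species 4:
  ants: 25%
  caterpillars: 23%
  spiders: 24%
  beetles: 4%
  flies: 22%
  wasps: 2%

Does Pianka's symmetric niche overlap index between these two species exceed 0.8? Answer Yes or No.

No

Convert percentages to proportions (divide by 100).
Σ p₁ᵢp₂ᵢ = 0.0550 + 0.0184 + 0.0048 + 0.0008 + 0.0308 + 0.0104 = 0.1202
Σp_1ᵢ² = 0.22² + 0.08² + 0.02² + 0.02² + 0.14² + 0.52² = 0.0484 + 0.0064 + 0.0004 + 0.0004 + 0.0196 + 0.2704 = 0.3456
Σp_2ᵢ² = 0.25² + 0.23² + 0.24² + 0.04² + 0.22² + 0.02² = 0.0625 + 0.0529 + 0.0576 + 0.0016 + 0.0484 + 0.0004 = 0.2234
O = 0.1202 / √(0.3456 × 0.2234) = 0.1202 / 0.27786 = 0.4326
O = 0.4326 < 0.8 → No.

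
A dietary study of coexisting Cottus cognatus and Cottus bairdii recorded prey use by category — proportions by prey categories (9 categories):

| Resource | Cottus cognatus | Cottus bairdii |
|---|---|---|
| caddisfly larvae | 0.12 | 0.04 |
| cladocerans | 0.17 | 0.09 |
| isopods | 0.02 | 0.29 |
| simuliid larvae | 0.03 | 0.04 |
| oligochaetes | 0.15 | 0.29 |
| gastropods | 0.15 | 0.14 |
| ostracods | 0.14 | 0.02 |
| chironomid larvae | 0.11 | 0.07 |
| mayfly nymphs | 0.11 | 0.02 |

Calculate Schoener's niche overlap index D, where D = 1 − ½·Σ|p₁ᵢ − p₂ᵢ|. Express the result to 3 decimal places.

Σ|p₁ᵢ − p₂ᵢ| = 0.08 + 0.08 + 0.27 + 0.01 + 0.14 + 0.01 + 0.12 + 0.04 + 0.09 = 0.84
D = 1 − ½ × 0.84 = 1 − 0.420 = 0.58000

0.580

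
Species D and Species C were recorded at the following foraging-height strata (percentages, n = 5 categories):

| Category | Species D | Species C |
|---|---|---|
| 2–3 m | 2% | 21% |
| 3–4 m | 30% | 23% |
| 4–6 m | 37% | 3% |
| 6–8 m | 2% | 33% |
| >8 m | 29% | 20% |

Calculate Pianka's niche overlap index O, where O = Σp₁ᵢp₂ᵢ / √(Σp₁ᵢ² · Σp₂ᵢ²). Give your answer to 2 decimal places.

0.54

Convert percentages to proportions (divide by 100).
Σ p₁ᵢp₂ᵢ = 0.0042 + 0.0690 + 0.0111 + 0.0066 + 0.0580 = 0.1489
Σp_1ᵢ² = 0.02² + 0.30² + 0.37² + 0.02² + 0.29² = 0.0004 + 0.0900 + 0.1369 + 0.0004 + 0.0841 = 0.3118
Σp_2ᵢ² = 0.21² + 0.23² + 0.03² + 0.33² + 0.20² = 0.0441 + 0.0529 + 0.0009 + 0.1089 + 0.0400 = 0.2468
O = 0.1489 / √(0.3118 × 0.2468) = 0.1489 / 0.27740 = 0.5368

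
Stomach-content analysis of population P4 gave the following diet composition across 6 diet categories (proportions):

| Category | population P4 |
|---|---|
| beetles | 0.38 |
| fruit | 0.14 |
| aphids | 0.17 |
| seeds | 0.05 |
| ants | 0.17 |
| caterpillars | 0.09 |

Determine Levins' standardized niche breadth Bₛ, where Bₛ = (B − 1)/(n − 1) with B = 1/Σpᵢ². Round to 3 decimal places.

0.661

Σpᵢ² = 0.38² + 0.14² + 0.17² + 0.05² + 0.17² + 0.09² = 0.1444 + 0.0196 + 0.0289 + 0.0025 + 0.0289 + 0.0081 = 0.2324
B = 1 / 0.2324 = 4.30293
Bₛ = (B − 1)/(n − 1) = (4.30293 − 1)/(6 − 1) = 3.30293/5 = 0.66059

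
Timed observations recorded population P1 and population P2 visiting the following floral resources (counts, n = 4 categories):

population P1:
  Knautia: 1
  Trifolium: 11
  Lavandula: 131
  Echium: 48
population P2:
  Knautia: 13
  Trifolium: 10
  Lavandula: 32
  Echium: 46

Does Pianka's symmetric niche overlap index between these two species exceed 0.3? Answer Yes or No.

Proportions for population P1 (n=191): 1/191=0.0052, 11/191=0.0576, 131/191=0.6859, 48/191=0.2513
Proportions for population P2 (n=101): 13/101=0.1287, 10/101=0.0990, 32/101=0.3168, 46/101=0.4554
Σ p₁ᵢp₂ᵢ = 0.000669 + 0.005702 + 0.217293 + 0.114442 = 0.338106
Σp_1ᵢ² = 0.0052² + 0.0576² + 0.6859² + 0.2513² = 0.000027 + 0.003318 + 0.470459 + 0.063152 = 0.536956
Σp_2ᵢ² = 0.1287² + 0.0990² + 0.3168² + 0.4554² = 0.016564 + 0.009801 + 0.100362 + 0.207389 = 0.334116
O = 0.338106 / √(0.536956 × 0.334116) = 0.338106 / 0.4235630 = 0.7982
O = 0.7982 > 0.3 → Yes.

Yes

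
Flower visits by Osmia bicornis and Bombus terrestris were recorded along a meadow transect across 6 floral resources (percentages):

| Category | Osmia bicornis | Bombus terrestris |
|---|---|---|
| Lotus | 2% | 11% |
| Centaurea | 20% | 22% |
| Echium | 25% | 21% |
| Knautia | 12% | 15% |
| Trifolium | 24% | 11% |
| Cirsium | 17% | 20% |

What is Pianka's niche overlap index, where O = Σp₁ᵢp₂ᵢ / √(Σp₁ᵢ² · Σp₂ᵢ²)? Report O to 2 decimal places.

0.93

Convert percentages to proportions (divide by 100).
Σ p₁ᵢp₂ᵢ = 0.0022 + 0.0440 + 0.0525 + 0.0180 + 0.0264 + 0.0340 = 0.1771
Σp_1ᵢ² = 0.02² + 0.20² + 0.25² + 0.12² + 0.24² + 0.17² = 0.0004 + 0.0400 + 0.0625 + 0.0144 + 0.0576 + 0.0289 = 0.2038
Σp_2ᵢ² = 0.11² + 0.22² + 0.21² + 0.15² + 0.11² + 0.20² = 0.0121 + 0.0484 + 0.0441 + 0.0225 + 0.0121 + 0.0400 = 0.1792
O = 0.1771 / √(0.2038 × 0.1792) = 0.1771 / 0.19110 = 0.9267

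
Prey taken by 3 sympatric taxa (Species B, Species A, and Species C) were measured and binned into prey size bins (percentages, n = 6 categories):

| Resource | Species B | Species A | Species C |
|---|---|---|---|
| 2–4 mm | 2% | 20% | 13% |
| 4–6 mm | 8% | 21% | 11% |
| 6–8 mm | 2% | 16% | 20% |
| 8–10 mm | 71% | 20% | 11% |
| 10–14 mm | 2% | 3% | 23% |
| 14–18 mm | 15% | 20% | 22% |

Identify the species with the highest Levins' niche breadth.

Species C

Convert percentages to proportions (divide by 100).
Σp_Bᵢ² = 0.02² + 0.08² + 0.02² + 0.71² + 0.02² + 0.15² = 0.0004 + 0.0064 + 0.0004 + 0.5041 + 0.0004 + 0.0225 = 0.5342
B_B = 1 / 0.5342 = 1.8720
Σp_Aᵢ² = 0.20² + 0.21² + 0.16² + 0.20² + 0.03² + 0.20² = 0.0400 + 0.0441 + 0.0256 + 0.0400 + 0.0009 + 0.0400 = 0.1906
B_A = 1 / 0.1906 = 5.2466
Σp_Cᵢ² = 0.13² + 0.11² + 0.20² + 0.11² + 0.23² + 0.22² = 0.0169 + 0.0121 + 0.0400 + 0.0121 + 0.0529 + 0.0484 = 0.1824
B_C = 1 / 0.1824 = 5.4825
Highest B → broadest niche (most generalist): Species C (B = 5.48).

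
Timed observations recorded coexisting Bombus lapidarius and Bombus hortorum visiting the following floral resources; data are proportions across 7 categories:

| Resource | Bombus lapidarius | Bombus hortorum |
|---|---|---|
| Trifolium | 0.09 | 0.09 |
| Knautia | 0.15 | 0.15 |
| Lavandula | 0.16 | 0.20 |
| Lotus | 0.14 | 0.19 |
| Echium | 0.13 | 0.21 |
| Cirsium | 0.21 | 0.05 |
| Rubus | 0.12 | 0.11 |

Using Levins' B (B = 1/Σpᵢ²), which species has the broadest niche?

Σp_lapiᵢ² = 0.09² + 0.15² + 0.16² + 0.14² + 0.13² + 0.21² + 0.12² = 0.0081 + 0.0225 + 0.0256 + 0.0196 + 0.0169 + 0.0441 + 0.0144 = 0.1512
B_lapi = 1 / 0.1512 = 6.6138
Σp_hortᵢ² = 0.09² + 0.15² + 0.20² + 0.19² + 0.21² + 0.05² + 0.11² = 0.0081 + 0.0225 + 0.0400 + 0.0361 + 0.0441 + 0.0025 + 0.0121 = 0.1654
B_hort = 1 / 0.1654 = 6.0459
Highest B → broadest niche (most generalist): Bombus lapidarius (B = 6.61).

Bombus lapidarius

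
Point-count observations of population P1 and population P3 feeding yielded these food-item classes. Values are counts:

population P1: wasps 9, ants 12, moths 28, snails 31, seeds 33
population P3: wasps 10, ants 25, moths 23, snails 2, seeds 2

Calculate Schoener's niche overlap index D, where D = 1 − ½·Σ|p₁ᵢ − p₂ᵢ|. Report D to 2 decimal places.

0.50

Proportions for population P1 (n=113): 9/113=0.0796, 12/113=0.1062, 28/113=0.2478, 31/113=0.2743, 33/113=0.2920
Proportions for population P3 (n=62): 10/62=0.1613, 25/62=0.4032, 23/62=0.3710, 2/62=0.0323, 2/62=0.0323
Σ|p₁ᵢ − p₂ᵢ| = 0.0817 + 0.2970 + 0.1232 + 0.2420 + 0.2597 = 1.0036
D = 1 − ½ × 1.0036 = 1 − 0.50180 = 0.49820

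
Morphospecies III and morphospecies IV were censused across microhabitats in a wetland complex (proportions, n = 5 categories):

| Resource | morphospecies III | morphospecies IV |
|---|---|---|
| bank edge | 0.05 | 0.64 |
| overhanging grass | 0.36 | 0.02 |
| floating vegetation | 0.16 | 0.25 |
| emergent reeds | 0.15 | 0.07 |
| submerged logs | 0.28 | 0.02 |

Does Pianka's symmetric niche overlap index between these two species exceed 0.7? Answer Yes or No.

No

Σ p₁ᵢp₂ᵢ = 0.0320 + 0.0072 + 0.0400 + 0.0105 + 0.0056 = 0.0953
Σp_1ᵢ² = 0.05² + 0.36² + 0.16² + 0.15² + 0.28² = 0.0025 + 0.1296 + 0.0256 + 0.0225 + 0.0784 = 0.2586
Σp_2ᵢ² = 0.64² + 0.02² + 0.25² + 0.07² + 0.02² = 0.4096 + 0.0004 + 0.0625 + 0.0049 + 0.0004 = 0.4778
O = 0.0953 / √(0.2586 × 0.4778) = 0.0953 / 0.35151 = 0.2711
O = 0.2711 < 0.7 → No.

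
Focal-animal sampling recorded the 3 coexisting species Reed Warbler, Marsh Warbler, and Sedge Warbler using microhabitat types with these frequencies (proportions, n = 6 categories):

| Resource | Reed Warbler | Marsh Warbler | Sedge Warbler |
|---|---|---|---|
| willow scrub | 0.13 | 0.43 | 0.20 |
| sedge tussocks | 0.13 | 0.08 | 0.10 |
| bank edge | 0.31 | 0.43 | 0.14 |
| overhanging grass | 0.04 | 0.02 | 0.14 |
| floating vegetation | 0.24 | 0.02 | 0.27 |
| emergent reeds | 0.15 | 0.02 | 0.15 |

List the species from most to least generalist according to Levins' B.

Σp_Reedᵢ² = 0.13² + 0.13² + 0.31² + 0.04² + 0.24² + 0.15² = 0.0169 + 0.0169 + 0.0961 + 0.0016 + 0.0576 + 0.0225 = 0.2116
B_Reed = 1 / 0.2116 = 4.7259
Σp_Marsᵢ² = 0.43² + 0.08² + 0.43² + 0.02² + 0.02² + 0.02² = 0.1849 + 0.0064 + 0.1849 + 0.0004 + 0.0004 + 0.0004 = 0.3774
B_Mars = 1 / 0.3774 = 2.6497
Σp_Sedgᵢ² = 0.20² + 0.10² + 0.14² + 0.14² + 0.27² + 0.15² = 0.0400 + 0.0100 + 0.0196 + 0.0196 + 0.0729 + 0.0225 = 0.1846
B_Sedg = 1 / 0.1846 = 5.4171
Ranking by B (broadest → narrowest): Sedge Warbler (5.42) > Reed Warbler (4.73) > Marsh Warbler (2.65)

Sedge Warbler > Reed Warbler > Marsh Warbler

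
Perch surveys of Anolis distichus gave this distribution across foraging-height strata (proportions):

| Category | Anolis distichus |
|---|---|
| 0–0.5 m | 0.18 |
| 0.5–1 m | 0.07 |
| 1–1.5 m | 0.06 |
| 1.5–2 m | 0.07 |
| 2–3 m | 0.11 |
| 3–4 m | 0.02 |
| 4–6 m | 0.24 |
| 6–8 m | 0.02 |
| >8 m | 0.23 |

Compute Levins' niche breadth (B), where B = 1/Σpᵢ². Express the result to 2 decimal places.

Σpᵢ² = 0.18² + 0.07² + 0.06² + 0.07² + 0.11² + 0.02² + 0.24² + 0.02² + 0.23² = 0.0324 + 0.0049 + 0.0036 + 0.0049 + 0.0121 + 0.0004 + 0.0576 + 0.0004 + 0.0529 = 0.1692
B = 1 / 0.1692 = 5.9102

5.91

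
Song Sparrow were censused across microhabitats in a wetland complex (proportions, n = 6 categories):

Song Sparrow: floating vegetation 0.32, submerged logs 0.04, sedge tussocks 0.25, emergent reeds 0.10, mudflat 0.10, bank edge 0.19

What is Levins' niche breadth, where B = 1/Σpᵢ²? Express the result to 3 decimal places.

Σpᵢ² = 0.32² + 0.04² + 0.25² + 0.10² + 0.10² + 0.19² = 0.1024 + 0.0016 + 0.0625 + 0.0100 + 0.0100 + 0.0361 = 0.2226
B = 1 / 0.2226 = 4.49236

4.492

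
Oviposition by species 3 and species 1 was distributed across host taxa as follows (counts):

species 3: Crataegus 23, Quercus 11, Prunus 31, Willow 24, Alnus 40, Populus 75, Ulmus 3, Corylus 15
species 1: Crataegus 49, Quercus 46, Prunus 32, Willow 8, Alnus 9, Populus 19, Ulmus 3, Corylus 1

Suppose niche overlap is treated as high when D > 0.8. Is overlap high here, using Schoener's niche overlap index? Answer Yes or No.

No

Proportions for species 3 (n=222): 23/222=0.1036, 11/222=0.0495, 31/222=0.1396, 24/222=0.1081, 40/222=0.1802, 75/222=0.3378, 3/222=0.0135, 15/222=0.0676
Proportions for species 1 (n=167): 49/167=0.2934, 46/167=0.2754, 32/167=0.1916, 8/167=0.0479, 9/167=0.0539, 19/167=0.1138, 3/167=0.0180, 1/167=0.0060
Σ|p₁ᵢ − p₂ᵢ| = 0.1898 + 0.2259 + 0.0520 + 0.0602 + 0.1263 + 0.2240 + 0.0045 + 0.0616 = 0.9443
D = 1 − ½ × 0.9443 = 1 − 0.47215 = 0.52785
D = 0.52785 < 0.8 → No.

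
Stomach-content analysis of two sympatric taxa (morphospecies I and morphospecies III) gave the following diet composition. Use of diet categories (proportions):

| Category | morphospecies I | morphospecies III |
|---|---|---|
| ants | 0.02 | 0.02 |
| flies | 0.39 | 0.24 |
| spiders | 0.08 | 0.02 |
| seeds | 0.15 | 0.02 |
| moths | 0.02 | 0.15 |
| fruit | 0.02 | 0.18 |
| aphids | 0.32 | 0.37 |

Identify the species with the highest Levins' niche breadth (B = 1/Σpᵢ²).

Σp_Iᵢ² = 0.02² + 0.39² + 0.08² + 0.15² + 0.02² + 0.02² + 0.32² = 0.0004 + 0.1521 + 0.0064 + 0.0225 + 0.0004 + 0.0004 + 0.1024 = 0.2846
B_I = 1 / 0.2846 = 3.5137
Σp_IIIᵢ² = 0.02² + 0.24² + 0.02² + 0.02² + 0.15² + 0.18² + 0.37² = 0.0004 + 0.0576 + 0.0004 + 0.0004 + 0.0225 + 0.0324 + 0.1369 = 0.2506
B_III = 1 / 0.2506 = 3.9904
Highest B → broadest niche (most generalist): morphospecies III (B = 3.99).

morphospecies III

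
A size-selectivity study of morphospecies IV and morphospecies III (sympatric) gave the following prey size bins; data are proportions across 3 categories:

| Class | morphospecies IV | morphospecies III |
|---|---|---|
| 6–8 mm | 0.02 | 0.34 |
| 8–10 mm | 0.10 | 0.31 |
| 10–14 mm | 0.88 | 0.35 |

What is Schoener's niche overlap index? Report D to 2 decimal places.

0.47

Σ|p₁ᵢ − p₂ᵢ| = 0.32 + 0.21 + 0.53 = 1.06
D = 1 − ½ × 1.06 = 1 − 0.530 = 0.4700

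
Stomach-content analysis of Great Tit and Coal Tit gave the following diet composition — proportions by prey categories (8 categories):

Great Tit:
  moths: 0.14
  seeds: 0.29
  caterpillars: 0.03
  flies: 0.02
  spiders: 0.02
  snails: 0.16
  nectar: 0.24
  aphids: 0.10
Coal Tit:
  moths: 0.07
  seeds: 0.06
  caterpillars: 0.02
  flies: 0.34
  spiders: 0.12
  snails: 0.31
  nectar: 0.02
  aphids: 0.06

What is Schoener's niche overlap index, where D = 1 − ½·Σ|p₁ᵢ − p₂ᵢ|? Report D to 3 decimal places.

Σ|p₁ᵢ − p₂ᵢ| = 0.07 + 0.23 + 0.01 + 0.32 + 0.10 + 0.15 + 0.22 + 0.04 = 1.14
D = 1 − ½ × 1.14 = 1 − 0.570 = 0.43000

0.430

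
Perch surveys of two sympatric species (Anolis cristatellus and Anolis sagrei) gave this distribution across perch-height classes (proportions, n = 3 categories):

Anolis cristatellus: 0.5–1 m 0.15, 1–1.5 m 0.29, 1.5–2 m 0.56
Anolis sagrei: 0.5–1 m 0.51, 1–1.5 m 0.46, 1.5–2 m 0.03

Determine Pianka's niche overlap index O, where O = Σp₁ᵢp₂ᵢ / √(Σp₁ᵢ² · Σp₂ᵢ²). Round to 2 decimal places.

0.51

Σ p₁ᵢp₂ᵢ = 0.0765 + 0.1334 + 0.0168 = 0.2267
Σp_1ᵢ² = 0.15² + 0.29² + 0.56² = 0.0225 + 0.0841 + 0.3136 = 0.4202
Σp_2ᵢ² = 0.51² + 0.46² + 0.03² = 0.2601 + 0.2116 + 0.0009 = 0.4726
O = 0.2267 / √(0.4202 × 0.4726) = 0.2267 / 0.44563 = 0.5087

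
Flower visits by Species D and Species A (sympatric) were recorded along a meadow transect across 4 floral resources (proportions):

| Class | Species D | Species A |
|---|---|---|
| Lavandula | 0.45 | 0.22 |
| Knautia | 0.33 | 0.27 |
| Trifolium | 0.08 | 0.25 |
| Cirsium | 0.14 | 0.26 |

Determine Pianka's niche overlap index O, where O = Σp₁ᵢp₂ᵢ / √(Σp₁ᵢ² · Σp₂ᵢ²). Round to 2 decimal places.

Σ p₁ᵢp₂ᵢ = 0.0990 + 0.0891 + 0.0200 + 0.0364 = 0.2445
Σp_1ᵢ² = 0.45² + 0.33² + 0.08² + 0.14² = 0.2025 + 0.1089 + 0.0064 + 0.0196 = 0.3374
Σp_2ᵢ² = 0.22² + 0.27² + 0.25² + 0.26² = 0.0484 + 0.0729 + 0.0625 + 0.0676 = 0.2514
O = 0.2445 / √(0.3374 × 0.2514) = 0.2445 / 0.29124 = 0.8395

0.84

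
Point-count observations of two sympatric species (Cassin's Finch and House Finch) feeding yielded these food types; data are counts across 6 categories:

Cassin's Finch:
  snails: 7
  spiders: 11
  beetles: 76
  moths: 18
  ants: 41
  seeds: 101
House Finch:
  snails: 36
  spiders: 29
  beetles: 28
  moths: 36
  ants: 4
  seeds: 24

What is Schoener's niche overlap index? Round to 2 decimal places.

Proportions for Cassin's Finch (n=254): 7/254=0.0276, 11/254=0.0433, 76/254=0.2992, 18/254=0.0709, 41/254=0.1614, 101/254=0.3976
Proportions for House Finch (n=157): 36/157=0.2293, 29/157=0.1847, 28/157=0.1783, 36/157=0.2293, 4/157=0.0255, 24/157=0.1529
Σ|p₁ᵢ − p₂ᵢ| = 0.2017 + 0.1414 + 0.1209 + 0.1584 + 0.1359 + 0.2447 = 1.0030
D = 1 − ½ × 1.0030 = 1 − 0.50150 = 0.49850

0.50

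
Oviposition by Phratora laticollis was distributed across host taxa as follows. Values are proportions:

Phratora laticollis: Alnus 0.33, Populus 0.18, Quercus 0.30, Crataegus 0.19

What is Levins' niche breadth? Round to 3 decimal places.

Σpᵢ² = 0.33² + 0.18² + 0.30² + 0.19² = 0.1089 + 0.0324 + 0.0900 + 0.0361 = 0.2674
B = 1 / 0.2674 = 3.73972

3.740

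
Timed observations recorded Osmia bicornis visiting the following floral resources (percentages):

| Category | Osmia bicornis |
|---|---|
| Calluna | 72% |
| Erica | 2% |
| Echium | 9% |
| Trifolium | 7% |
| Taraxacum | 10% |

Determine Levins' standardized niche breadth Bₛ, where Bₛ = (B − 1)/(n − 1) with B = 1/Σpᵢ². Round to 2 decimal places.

Convert percentages to proportions (divide by 100).
Σpᵢ² = 0.72² + 0.02² + 0.09² + 0.07² + 0.10² = 0.5184 + 0.0004 + 0.0081 + 0.0049 + 0.0100 = 0.5418
B = 1 / 0.5418 = 1.8457
Bₛ = (B − 1)/(n − 1) = (1.8457 − 1)/(5 − 1) = 0.8457/4 = 0.2114

0.21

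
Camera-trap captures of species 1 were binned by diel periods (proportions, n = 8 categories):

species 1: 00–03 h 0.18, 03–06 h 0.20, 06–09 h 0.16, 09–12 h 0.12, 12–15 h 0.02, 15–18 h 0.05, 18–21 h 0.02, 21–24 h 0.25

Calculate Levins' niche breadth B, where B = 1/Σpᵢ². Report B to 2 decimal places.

5.61

Σpᵢ² = 0.18² + 0.20² + 0.16² + 0.12² + 0.02² + 0.05² + 0.02² + 0.25² = 0.0324 + 0.0400 + 0.0256 + 0.0144 + 0.0004 + 0.0025 + 0.0004 + 0.0625 = 0.1782
B = 1 / 0.1782 = 5.6117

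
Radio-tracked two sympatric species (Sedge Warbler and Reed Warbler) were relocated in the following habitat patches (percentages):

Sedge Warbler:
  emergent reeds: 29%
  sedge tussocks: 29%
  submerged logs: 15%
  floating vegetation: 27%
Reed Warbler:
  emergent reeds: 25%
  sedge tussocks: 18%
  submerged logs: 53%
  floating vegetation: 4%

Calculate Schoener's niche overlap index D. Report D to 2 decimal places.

0.62

Convert percentages to proportions (divide by 100).
Σ|p₁ᵢ − p₂ᵢ| = 0.04 + 0.11 + 0.38 + 0.23 = 0.76
D = 1 − ½ × 0.76 = 1 − 0.380 = 0.6200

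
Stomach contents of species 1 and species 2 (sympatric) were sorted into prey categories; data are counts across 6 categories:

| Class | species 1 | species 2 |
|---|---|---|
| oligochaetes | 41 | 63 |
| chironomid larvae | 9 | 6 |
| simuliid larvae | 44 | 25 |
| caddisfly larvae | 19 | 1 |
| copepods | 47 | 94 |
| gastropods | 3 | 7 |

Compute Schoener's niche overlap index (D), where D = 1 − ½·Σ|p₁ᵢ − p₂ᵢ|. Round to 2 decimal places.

Proportions for species 1 (n=163): 41/163=0.2515, 9/163=0.0552, 44/163=0.2699, 19/163=0.1166, 47/163=0.2883, 3/163=0.0184
Proportions for species 2 (n=196): 63/196=0.3214, 6/196=0.0306, 25/196=0.1276, 1/196=0.0051, 94/196=0.4796, 7/196=0.0357
Σ|p₁ᵢ − p₂ᵢ| = 0.0699 + 0.0246 + 0.1423 + 0.1115 + 0.1913 + 0.0173 = 0.5569
D = 1 − ½ × 0.5569 = 1 − 0.27845 = 0.72155

0.72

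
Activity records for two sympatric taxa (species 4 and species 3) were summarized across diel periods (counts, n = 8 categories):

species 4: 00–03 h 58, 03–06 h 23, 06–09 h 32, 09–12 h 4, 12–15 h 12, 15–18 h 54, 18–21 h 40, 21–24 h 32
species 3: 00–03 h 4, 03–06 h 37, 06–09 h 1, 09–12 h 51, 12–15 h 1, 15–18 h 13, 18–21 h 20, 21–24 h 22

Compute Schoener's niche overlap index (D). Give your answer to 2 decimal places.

0.49

Proportions for species 4 (n=255): 58/255=0.2275, 23/255=0.0902, 32/255=0.1255, 4/255=0.0157, 12/255=0.0471, 54/255=0.2118, 40/255=0.1569, 32/255=0.1255
Proportions for species 3 (n=149): 4/149=0.0268, 37/149=0.2483, 1/149=0.0067, 51/149=0.3423, 1/149=0.0067, 13/149=0.0872, 20/149=0.1342, 22/149=0.1477
Σ|p₁ᵢ − p₂ᵢ| = 0.2007 + 0.1581 + 0.1188 + 0.3266 + 0.0404 + 0.1246 + 0.0227 + 0.0222 = 1.0141
D = 1 − ½ × 1.0141 = 1 − 0.50705 = 0.49295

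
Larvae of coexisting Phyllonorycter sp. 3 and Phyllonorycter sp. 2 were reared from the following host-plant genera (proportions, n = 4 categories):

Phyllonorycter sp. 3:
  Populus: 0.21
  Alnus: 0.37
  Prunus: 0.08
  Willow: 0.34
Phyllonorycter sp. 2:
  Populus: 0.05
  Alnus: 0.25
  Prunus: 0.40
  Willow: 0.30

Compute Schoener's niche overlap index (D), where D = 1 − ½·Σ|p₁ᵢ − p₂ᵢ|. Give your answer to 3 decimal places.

0.680

Σ|p₁ᵢ − p₂ᵢ| = 0.16 + 0.12 + 0.32 + 0.04 = 0.64
D = 1 − ½ × 0.64 = 1 − 0.320 = 0.68000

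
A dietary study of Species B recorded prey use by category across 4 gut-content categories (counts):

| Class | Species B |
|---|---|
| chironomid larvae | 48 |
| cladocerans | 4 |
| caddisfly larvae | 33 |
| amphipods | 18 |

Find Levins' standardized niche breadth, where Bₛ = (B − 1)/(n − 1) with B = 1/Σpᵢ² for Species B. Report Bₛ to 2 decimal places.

Proportions for Species B (n=103): 48/103=0.4660, 4/103=0.0388, 33/103=0.3204, 18/103=0.1748
Σpᵢ² = 0.4660² + 0.0388² + 0.3204² + 0.1748² = 0.217156 + 0.001505 + 0.102656 + 0.030555 = 0.351872
B = 1 / 0.351872 = 2.8419
Bₛ = (B − 1)/(n − 1) = (2.8419 − 1)/(4 − 1) = 1.8419/3 = 0.6140

0.61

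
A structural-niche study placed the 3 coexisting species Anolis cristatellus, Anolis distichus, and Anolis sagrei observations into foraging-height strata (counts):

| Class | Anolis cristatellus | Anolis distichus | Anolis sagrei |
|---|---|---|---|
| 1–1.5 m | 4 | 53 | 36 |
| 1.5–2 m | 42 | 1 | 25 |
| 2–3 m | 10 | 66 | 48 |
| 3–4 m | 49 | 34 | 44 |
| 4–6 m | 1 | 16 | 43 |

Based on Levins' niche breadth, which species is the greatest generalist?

Anolis sagrei

Proportions for Anolis cristatellus (n=106): 4/106=0.0377, 42/106=0.3962, 10/106=0.0943, 49/106=0.4623, 1/106=0.0094
Proportions for Anolis distichus (n=170): 53/170=0.3118, 1/170=0.0059, 66/170=0.3882, 34/170=0.2000, 16/170=0.0941
Proportions for Anolis sagrei (n=196): 36/196=0.1837, 25/196=0.1276, 48/196=0.2449, 44/196=0.2245, 43/196=0.2194
Σp_crisᵢ² = 0.0377² + 0.3962² + 0.0943² + 0.4623² + 0.0094² = 0.001421 + 0.156974 + 0.008892 + 0.213721 + 0.000088 = 0.381096
B_cris = 1 / 0.381096 = 2.6240
Σp_distᵢ² = 0.3118² + 0.0059² + 0.3882² + 0.2000² + 0.0941² = 0.097219 + 0.000035 + 0.150699 + 0.040000 + 0.008855 = 0.296808
B_dist = 1 / 0.296808 = 3.3692
Σp_sagrᵢ² = 0.1837² + 0.1276² + 0.2449² + 0.2245² + 0.2194² = 0.033746 + 0.016282 + 0.059976 + 0.050400 + 0.048136 = 0.208540
B_sagr = 1 / 0.208540 = 4.7952
Highest B → broadest niche (most generalist): Anolis sagrei (B = 4.80).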